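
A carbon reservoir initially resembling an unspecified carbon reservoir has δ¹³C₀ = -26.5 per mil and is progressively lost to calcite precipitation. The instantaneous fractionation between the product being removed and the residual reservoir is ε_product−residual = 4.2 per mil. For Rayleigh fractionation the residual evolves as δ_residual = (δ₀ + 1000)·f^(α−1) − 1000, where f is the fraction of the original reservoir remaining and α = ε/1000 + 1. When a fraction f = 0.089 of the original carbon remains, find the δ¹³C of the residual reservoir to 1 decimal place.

Rayleigh residual: δ_res = (δ₀ + 1000)·f^(α−1) − 1000
α = ε/1000 + 1 = 1.00420, so α − 1 = 0.00420
f^(α−1) = 0.089^(0.00420) = 0.989891
δ_res = (-26.5 + 1000) × 0.989891 − 1000 = 963.659 − 1000 = -36.34 per mil

-36.3 per mil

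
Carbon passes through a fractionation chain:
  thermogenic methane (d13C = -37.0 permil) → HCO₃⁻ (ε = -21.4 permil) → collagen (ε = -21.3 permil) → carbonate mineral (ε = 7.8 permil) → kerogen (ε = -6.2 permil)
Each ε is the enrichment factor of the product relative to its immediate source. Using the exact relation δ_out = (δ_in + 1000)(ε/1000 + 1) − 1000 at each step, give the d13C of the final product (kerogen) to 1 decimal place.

-76.3 permil

step 1: δ = (-37.00 + 1000)·(-21.4/1000 + 1) − 1000 = -57.61 permil
step 2: δ = (-57.61 + 1000)·(-21.3/1000 + 1) − 1000 = -77.68 permil
step 3: δ = (-77.68 + 1000)·(7.8/1000 + 1) − 1000 = -70.49 permil
step 4: δ = (-70.49 + 1000)·(-6.2/1000 + 1) − 1000 = -76.25 permil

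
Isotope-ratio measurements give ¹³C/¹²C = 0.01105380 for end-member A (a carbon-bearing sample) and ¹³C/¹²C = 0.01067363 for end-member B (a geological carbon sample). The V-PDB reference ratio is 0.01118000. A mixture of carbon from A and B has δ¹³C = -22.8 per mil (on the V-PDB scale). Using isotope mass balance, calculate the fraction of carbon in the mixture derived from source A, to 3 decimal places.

0.661

δ_A = (0.01105380/0.01118000 − 1)×1000 = (0.988712 − 1)×1000 = -11.288 per mil
δ_B = (0.01067363/0.01118000 − 1)×1000 = (0.954708 − 1)×1000 = -45.292 per mil
f_A = (δ_mix − δ_B)/(δ_A − δ_B) = (-22.8 − (-45.292))/(-11.288 − (-45.292))
f_A = 22.492 / 34.004 = 0.6615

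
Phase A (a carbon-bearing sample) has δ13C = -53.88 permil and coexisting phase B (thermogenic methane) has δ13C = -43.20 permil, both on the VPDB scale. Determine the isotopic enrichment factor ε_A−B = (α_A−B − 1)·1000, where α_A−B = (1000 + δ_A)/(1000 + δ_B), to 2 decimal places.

α_A−B = (1000 + -53.88) / (1000 + -43.20) = 946.12 / 956.80 = 0.988838
ε_A−B = (0.988838 − 1) × 1000 = -11.162 permil
(The approximation ε ≈ δ_A − δ_B would give -10.68 permil.)

-11.16 permil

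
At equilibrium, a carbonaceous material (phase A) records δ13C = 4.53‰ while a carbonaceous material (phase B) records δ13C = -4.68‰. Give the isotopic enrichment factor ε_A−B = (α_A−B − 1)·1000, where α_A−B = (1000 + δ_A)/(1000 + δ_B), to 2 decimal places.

α_A−B = (1000 + 4.53) / (1000 + -4.68) = 1004.53 / 995.32 = 1.009253
ε_A−B = (1.009253 − 1) × 1000 = 9.253‰
(The approximation ε ≈ δ_A − δ_B would give 9.21‰.)

9.25‰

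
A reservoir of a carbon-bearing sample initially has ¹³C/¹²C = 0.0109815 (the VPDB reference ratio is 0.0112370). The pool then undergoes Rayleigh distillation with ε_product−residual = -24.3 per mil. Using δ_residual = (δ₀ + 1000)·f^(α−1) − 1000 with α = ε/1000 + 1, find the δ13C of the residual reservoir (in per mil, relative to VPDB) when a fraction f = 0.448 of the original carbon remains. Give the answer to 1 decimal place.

-3.5 per mil

δ₀ = (0.0109815/0.0112370 − 1)×1000 = (0.977263 − 1)×1000 = -22.737 per mil
α − 1 = ε/1000 = -0.0243
f^(α−1) = 0.448^(-0.0243) = 1.019704
δ_res = (-22.737 + 1000) × 1.019704 − 1000 = 996.518 − 1000 = -3.48 per mil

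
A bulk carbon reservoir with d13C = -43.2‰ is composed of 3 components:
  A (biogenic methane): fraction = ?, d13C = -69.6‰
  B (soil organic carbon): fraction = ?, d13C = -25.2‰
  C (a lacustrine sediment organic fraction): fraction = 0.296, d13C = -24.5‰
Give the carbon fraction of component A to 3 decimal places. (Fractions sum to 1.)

0.410

Let f_A and f_B be the unknown fractions; fractions sum to 1 so f_A + f_B = 0.704.
Mass balance: Σ fᵢ·δᵢ = δ_bulk ⇒ f_A·(-69.6) + f_B·(-25.2) = -43.2 − (-7.252) = -35.948
Substitute f_B = 0.704 − f_A:
f_A·(-69.6 − -25.2) = -35.948 − 0.704×(-25.2) = -18.207
f_A = -18.207 / -44.4 = 0.4101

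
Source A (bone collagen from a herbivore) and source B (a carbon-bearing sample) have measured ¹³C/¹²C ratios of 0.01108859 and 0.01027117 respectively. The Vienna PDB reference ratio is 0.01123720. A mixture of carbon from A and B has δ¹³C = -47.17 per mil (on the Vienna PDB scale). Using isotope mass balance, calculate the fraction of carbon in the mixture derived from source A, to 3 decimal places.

0.533

δ_A = (0.01108859/0.01123720 − 1)×1000 = (0.986775 − 1)×1000 = -13.225 per mil
δ_B = (0.01027117/0.01123720 − 1)×1000 = (0.914033 − 1)×1000 = -85.967 per mil
f_A = (δ_mix − δ_B)/(δ_A − δ_B) = (-47.17 − (-85.967))/(-13.225 − (-85.967))
f_A = 38.797 / 72.742 = 0.5334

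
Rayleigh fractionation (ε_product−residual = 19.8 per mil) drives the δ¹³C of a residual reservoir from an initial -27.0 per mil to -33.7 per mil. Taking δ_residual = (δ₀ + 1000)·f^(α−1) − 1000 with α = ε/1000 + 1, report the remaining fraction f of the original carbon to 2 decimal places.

α − 1 = ε/1000 = 0.0198
(δ_res + 1000)/(δ₀ + 1000) = (-33.7 + 1000)/(-27.0 + 1000) = 966.3/973.0 = 0.993114
f = 0.993114^(1/0.0198) = exp(ln(0.993114)/0.0198) = exp(-0.00691/0.0198)
f = exp(-0.3490) = 0.7054

0.71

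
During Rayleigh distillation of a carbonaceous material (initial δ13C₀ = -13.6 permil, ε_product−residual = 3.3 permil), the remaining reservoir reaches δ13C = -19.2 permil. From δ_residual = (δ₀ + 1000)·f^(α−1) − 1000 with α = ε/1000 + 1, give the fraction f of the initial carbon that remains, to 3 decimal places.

0.178

α − 1 = ε/1000 = 0.0033
(δ_res + 1000)/(δ₀ + 1000) = (-19.2 + 1000)/(-13.6 + 1000) = 980.8/986.4 = 0.994323
f = 0.994323^(1/0.0033) = exp(ln(0.994323)/0.0033) = exp(-0.00569/0.0033)
f = exp(-1.7253) = 0.1781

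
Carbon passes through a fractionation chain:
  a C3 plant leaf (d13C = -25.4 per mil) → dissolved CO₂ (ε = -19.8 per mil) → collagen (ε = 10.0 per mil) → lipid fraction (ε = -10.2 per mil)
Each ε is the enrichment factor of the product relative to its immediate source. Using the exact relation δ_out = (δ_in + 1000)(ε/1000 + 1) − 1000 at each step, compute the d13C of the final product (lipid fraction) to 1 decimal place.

step 1: δ = (-25.40 + 1000)·(-19.8/1000 + 1) − 1000 = -44.70 per mil
step 2: δ = (-44.70 + 1000)·(10.0/1000 + 1) − 1000 = -35.14 per mil
step 3: δ = (-35.14 + 1000)·(-10.2/1000 + 1) − 1000 = -44.99 per mil

-45.0 per mil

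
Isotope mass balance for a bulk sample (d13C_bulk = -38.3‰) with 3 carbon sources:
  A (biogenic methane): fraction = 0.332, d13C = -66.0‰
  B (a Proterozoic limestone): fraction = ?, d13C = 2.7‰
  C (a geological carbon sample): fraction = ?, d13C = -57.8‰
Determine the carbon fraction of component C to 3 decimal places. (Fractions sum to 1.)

Let f_C and f_B be the unknown fractions; fractions sum to 1 so f_C + f_B = 0.668.
Mass balance: Σ fᵢ·δᵢ = δ_bulk ⇒ f_C·(-57.8) + f_B·(2.7) = -38.3 − (-21.912) = -16.388
Substitute f_B = 0.668 − f_C:
f_C·(-57.8 − 2.7) = -16.388 − 0.668×(2.7) = -18.192
f_C = -18.192 / -60.5 = 0.3007

0.301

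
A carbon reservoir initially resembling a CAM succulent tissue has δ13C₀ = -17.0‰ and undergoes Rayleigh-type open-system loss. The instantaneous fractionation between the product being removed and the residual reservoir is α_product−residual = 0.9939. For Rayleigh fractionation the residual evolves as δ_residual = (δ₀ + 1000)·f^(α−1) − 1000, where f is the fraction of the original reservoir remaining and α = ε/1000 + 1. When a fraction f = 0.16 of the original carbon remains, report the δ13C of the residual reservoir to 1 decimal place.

-5.9‰

Rayleigh residual: δ_res = (δ₀ + 1000)·f^(α−1) − 1000
α − 1 = -0.00610
f^(α−1) = 0.16^(-0.00610) = 1.011241
δ_res = (-17.0 + 1000) × 1.011241 − 1000 = 994.050 − 1000 = -5.95‰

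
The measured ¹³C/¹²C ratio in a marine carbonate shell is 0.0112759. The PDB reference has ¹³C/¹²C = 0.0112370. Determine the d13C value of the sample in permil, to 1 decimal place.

d13C = (R_sample / R_standard − 1) × 1000
R_sample / R_standard = 0.0112759 / 0.0112370 = 1.003462
d13C = (1.003462 − 1) × 1000 = 3.46 permil

3.5 permil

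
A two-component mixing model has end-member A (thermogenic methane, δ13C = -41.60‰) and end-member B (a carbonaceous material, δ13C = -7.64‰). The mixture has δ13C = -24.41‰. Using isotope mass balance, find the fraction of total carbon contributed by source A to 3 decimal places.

0.494

δ_mix = f_A·δ_A + (1 − f_A)·δ_B  ⇒  f_A = (δ_mix − δ_B)/(δ_A − δ_B)
f_A = (-24.41 − (-7.64)) / (-41.60 − (-7.64))
f_A = -16.77 / -33.96 = 0.4938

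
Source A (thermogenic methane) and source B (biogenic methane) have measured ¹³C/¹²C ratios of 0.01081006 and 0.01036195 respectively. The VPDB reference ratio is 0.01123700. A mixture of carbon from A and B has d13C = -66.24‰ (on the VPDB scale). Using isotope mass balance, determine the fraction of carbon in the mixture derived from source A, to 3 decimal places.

0.292

δ_A = (0.01081006/0.01123700 − 1)×1000 = (0.962006 − 1)×1000 = -37.994‰
δ_B = (0.01036195/0.01123700 − 1)×1000 = (0.922128 − 1)×1000 = -77.872‰
f_A = (δ_mix − δ_B)/(δ_A − δ_B) = (-66.24 − (-77.872))/(-37.994 − (-77.872))
f_A = 11.632 / 39.878 = 0.2917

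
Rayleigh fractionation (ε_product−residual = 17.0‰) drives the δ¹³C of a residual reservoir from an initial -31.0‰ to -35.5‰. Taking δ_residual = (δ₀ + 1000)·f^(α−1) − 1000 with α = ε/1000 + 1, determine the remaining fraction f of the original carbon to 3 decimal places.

α − 1 = ε/1000 = 0.0170
(δ_res + 1000)/(δ₀ + 1000) = (-35.5 + 1000)/(-31.0 + 1000) = 964.5/969.0 = 0.995356
f = 0.995356^(1/0.0170) = exp(ln(0.995356)/0.0170) = exp(-0.00465/0.0170)
f = exp(-0.2738) = 0.7605

0.760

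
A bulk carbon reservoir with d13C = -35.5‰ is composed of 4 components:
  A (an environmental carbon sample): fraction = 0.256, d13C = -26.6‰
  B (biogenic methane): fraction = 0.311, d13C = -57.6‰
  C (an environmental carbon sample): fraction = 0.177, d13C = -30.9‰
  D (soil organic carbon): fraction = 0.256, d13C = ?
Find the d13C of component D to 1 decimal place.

Isotope mass balance: δ_bulk = Σ fᵢ·δᵢ.
-35.5 = 0.256×(-26.6) + 0.311×(-57.6) + 0.177×(-30.9) + 0.256×δ_D
0.256·δ_D = -35.5 − (-30.192) = -5.308
δ_D = -5.308 / 0.256 = -20.73‰

-20.7‰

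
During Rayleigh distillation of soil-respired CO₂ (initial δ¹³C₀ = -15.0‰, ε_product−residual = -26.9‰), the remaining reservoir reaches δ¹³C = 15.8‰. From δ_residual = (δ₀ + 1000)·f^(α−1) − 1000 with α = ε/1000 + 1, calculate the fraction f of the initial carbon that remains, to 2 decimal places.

α − 1 = ε/1000 = -0.0269
(δ_res + 1000)/(δ₀ + 1000) = (15.8 + 1000)/(-15.0 + 1000) = 1015.8/985.0 = 1.031269
f = 1.031269^(1/-0.0269) = exp(ln(1.031269)/-0.0269) = exp(0.03079/-0.0269)
f = exp(-1.1446) = 0.3183

0.32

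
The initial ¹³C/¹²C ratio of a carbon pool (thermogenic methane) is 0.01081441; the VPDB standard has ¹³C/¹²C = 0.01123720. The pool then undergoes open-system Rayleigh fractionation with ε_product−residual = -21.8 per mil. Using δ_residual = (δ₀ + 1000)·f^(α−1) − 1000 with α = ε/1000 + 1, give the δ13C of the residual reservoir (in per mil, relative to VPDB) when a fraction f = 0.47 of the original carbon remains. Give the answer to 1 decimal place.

-21.7 per mil

δ₀ = (0.01081441/0.01123720 − 1)×1000 = (0.962376 − 1)×1000 = -37.624 per mil
α − 1 = ε/1000 = -0.0218
f^(α−1) = 0.47^(-0.0218) = 1.016596
δ_res = (-37.624 + 1000) × 1.016596 − 1000 = 978.347 − 1000 = -21.65 per mil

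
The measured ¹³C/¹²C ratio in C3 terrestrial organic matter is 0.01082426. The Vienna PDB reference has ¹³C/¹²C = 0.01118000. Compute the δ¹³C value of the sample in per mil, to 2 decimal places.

δ¹³C = (R_sample / R_standard − 1) × 1000
R_sample / R_standard = 0.01082426 / 0.01118000 = 0.968181
δ¹³C = (0.968181 − 1) × 1000 = -31.819 per mil

-31.82 per mil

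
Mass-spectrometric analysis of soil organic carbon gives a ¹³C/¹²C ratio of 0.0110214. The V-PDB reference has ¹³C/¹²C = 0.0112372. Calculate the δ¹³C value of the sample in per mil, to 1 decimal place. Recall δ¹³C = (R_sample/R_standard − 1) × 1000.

δ¹³C = (R_sample / R_standard − 1) × 1000
R_sample / R_standard = 0.0110214 / 0.0112372 = 0.980796
δ¹³C = (0.980796 − 1) × 1000 = -19.20 per mil

-19.2 per mil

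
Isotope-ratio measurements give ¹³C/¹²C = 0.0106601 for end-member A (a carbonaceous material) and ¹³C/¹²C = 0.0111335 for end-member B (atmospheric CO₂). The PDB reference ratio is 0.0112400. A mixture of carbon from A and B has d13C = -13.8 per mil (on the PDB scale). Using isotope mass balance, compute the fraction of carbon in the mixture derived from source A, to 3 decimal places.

δ_A = (0.0106601/0.0112400 − 1)×1000 = (0.948407 − 1)×1000 = -51.593 per mil
δ_B = (0.0111335/0.0112400 − 1)×1000 = (0.990525 − 1)×1000 = -9.475 per mil
f_A = (δ_mix − δ_B)/(δ_A − δ_B) = (-13.8 − (-9.475))/(-51.593 − (-9.475))
f_A = -4.325 / -42.117 = 0.1027

0.103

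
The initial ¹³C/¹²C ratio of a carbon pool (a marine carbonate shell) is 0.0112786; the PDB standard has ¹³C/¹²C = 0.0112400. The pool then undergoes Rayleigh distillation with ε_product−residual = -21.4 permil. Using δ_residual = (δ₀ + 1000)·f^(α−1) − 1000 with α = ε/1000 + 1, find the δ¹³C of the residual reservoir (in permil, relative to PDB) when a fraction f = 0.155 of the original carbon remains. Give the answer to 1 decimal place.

δ₀ = (0.0112786/0.0112400 − 1)×1000 = (1.003434 − 1)×1000 = 3.434 permil
α − 1 = ε/1000 = -0.0214
f^(α−1) = 0.155^(-0.0214) = 1.040703
δ_res = (3.434 + 1000) × 1.040703 − 1000 = 1044.277 − 1000 = 44.28 permil

44.3 permil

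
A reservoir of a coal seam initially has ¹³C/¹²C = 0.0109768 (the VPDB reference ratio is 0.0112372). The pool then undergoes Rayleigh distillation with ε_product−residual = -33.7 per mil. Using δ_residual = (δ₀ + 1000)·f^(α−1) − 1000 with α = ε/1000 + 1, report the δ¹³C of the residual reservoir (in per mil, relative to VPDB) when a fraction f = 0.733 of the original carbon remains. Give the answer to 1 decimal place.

-12.9 per mil

δ₀ = (0.0109768/0.0112372 − 1)×1000 = (0.976827 − 1)×1000 = -23.173 per mil
α − 1 = ε/1000 = -0.0337
f^(α−1) = 0.733^(-0.0337) = 1.010523
δ_res = (-23.173 + 1000) × 1.010523 − 1000 = 987.106 − 1000 = -12.89 per mil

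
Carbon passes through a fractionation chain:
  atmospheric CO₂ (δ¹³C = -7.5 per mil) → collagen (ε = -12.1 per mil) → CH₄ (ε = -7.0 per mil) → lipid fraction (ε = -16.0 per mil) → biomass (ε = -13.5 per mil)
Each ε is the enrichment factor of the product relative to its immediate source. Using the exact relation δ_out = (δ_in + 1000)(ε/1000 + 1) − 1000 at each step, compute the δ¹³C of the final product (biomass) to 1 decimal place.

-54.9 per mil

step 1: δ = (-7.50 + 1000)·(-12.1/1000 + 1) − 1000 = -19.51 per mil
step 2: δ = (-19.51 + 1000)·(-7.0/1000 + 1) − 1000 = -26.37 per mil
step 3: δ = (-26.37 + 1000)·(-16.0/1000 + 1) − 1000 = -41.95 per mil
step 4: δ = (-41.95 + 1000)·(-13.5/1000 + 1) − 1000 = -54.88 per mil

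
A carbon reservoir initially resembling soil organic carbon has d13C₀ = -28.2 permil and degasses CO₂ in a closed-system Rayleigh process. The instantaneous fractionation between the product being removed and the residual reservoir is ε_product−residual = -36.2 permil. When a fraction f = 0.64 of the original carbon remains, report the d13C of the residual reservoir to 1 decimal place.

Rayleigh residual: δ_res = (δ₀ + 1000)·f^(α−1) − 1000
α = ε/1000 + 1 = 0.96380, so α − 1 = -0.03620
f^(α−1) = 0.64^(-0.03620) = 1.016287
δ_res = (-28.2 + 1000) × 1.016287 − 1000 = 987.628 − 1000 = -12.37 permil

-12.4 permil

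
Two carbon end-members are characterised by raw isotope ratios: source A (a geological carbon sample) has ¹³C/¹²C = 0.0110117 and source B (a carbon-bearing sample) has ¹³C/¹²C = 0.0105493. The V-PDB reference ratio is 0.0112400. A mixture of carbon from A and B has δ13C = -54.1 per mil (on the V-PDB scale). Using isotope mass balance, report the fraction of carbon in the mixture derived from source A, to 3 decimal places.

δ_A = (0.0110117/0.0112400 − 1)×1000 = (0.979689 − 1)×1000 = -20.311 per mil
δ_B = (0.0105493/0.0112400 − 1)×1000 = (0.938550 − 1)×1000 = -61.450 per mil
f_A = (δ_mix − δ_B)/(δ_A − δ_B) = (-54.1 − (-61.450))/(-20.311 − (-61.450))
f_A = 7.350 / 41.139 = 0.1787

0.179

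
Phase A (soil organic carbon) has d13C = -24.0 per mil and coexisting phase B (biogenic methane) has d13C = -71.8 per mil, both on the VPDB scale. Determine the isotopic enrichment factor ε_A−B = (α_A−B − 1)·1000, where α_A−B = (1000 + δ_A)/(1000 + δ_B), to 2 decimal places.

51.50 per mil

α_A−B = (1000 + -24.0) / (1000 + -71.8) = 976.0 / 928.2 = 1.051498
ε_A−B = (1.051498 − 1) × 1000 = 51.498 per mil
(The approximation ε ≈ δ_A − δ_B would give 47.8 per mil.)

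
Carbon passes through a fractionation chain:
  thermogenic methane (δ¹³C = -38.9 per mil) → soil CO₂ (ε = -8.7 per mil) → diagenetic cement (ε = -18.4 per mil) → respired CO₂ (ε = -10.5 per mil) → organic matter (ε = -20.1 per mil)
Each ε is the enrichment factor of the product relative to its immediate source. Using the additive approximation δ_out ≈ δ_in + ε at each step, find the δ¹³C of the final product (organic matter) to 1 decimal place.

step 1: δ ≈ -38.9 + (-8.7) = -47.6 per mil
step 2: δ ≈ -47.6 + (-18.4) = -66.0 per mil
step 3: δ ≈ -66.0 + (-10.5) = -76.5 per mil
step 4: δ ≈ -76.5 + (-20.1) = -96.6 per mil

-96.6 per mil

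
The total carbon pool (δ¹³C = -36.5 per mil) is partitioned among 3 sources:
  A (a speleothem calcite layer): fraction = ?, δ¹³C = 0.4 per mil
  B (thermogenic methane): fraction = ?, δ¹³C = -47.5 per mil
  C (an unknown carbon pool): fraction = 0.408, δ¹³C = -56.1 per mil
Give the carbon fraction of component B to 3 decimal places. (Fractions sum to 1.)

0.289

Let f_B and f_A be the unknown fractions; fractions sum to 1 so f_B + f_A = 0.592.
Mass balance: Σ fᵢ·δᵢ = δ_bulk ⇒ f_B·(-47.5) + f_A·(0.4) = -36.5 − (-22.889) = -13.611
Substitute f_A = 0.592 − f_B:
f_B·(-47.5 − 0.4) = -13.611 − 0.592×(0.4) = -13.848
f_B = -13.848 / -47.9 = 0.2891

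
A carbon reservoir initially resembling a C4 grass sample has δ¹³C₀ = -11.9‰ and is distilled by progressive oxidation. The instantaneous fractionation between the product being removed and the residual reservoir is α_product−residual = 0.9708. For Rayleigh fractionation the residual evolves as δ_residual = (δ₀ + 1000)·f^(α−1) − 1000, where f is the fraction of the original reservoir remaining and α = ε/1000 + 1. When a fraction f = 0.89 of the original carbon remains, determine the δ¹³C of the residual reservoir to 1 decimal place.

Rayleigh residual: δ_res = (δ₀ + 1000)·f^(α−1) − 1000
α − 1 = -0.02920
f^(α−1) = 0.89^(-0.02920) = 1.003409
δ_res = (-11.9 + 1000) × 1.003409 − 1000 = 991.468 − 1000 = -8.53‰

-8.5‰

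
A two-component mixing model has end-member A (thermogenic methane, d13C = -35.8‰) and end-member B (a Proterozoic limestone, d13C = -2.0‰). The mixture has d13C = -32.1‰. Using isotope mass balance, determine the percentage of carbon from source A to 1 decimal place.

89.1%

δ_mix = f_A·δ_A + (1 − f_A)·δ_B  ⇒  f_A = (δ_mix − δ_B)/(δ_A − δ_B)
f_A = (-32.1 − (-2.0)) / (-35.8 − (-2.0))
f_A = -30.1 / -33.8 = 0.8905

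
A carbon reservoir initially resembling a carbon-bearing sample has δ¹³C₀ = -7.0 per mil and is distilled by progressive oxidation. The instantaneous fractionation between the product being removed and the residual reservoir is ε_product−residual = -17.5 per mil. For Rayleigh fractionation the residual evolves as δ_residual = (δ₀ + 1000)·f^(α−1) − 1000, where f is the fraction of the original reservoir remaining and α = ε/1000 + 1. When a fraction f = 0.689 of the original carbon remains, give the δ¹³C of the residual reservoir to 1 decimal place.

-0.5 per mil

Rayleigh residual: δ_res = (δ₀ + 1000)·f^(α−1) − 1000
α = ε/1000 + 1 = 0.98250, so α − 1 = -0.01750
f^(α−1) = 0.689^(-0.01750) = 1.006540
δ_res = (-7.0 + 1000) × 1.006540 − 1000 = 999.495 − 1000 = -0.51 per mil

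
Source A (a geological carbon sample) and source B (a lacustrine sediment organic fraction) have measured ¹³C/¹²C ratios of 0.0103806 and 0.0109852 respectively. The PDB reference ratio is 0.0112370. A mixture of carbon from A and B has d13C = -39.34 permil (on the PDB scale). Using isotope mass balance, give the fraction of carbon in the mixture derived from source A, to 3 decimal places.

0.315

δ_A = (0.0103806/0.0112370 − 1)×1000 = (0.923787 − 1)×1000 = -76.213 permil
δ_B = (0.0109852/0.0112370 − 1)×1000 = (0.977592 − 1)×1000 = -22.408 permil
f_A = (δ_mix − δ_B)/(δ_A − δ_B) = (-39.34 − (-22.408))/(-76.213 − (-22.408))
f_A = -16.932 / -53.804 = 0.3147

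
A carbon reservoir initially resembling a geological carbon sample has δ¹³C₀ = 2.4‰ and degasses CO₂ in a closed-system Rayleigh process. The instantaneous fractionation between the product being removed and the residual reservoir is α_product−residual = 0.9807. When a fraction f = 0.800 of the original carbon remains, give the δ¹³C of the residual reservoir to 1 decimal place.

6.7‰

Rayleigh residual: δ_res = (δ₀ + 1000)·f^(α−1) − 1000
α − 1 = -0.01930
f^(α−1) = 0.800^(-0.01930) = 1.004316
δ_res = (2.4 + 1000) × 1.004316 − 1000 = 1006.726 − 1000 = 6.73‰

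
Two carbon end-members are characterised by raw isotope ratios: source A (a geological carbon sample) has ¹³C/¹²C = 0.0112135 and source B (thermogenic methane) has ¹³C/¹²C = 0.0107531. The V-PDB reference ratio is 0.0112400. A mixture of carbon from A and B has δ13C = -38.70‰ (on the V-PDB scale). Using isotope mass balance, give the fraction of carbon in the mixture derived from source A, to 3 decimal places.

δ_A = (0.0112135/0.0112400 − 1)×1000 = (0.997642 − 1)×1000 = -2.358‰
δ_B = (0.0107531/0.0112400 − 1)×1000 = (0.956681 − 1)×1000 = -43.319‰
f_A = (δ_mix − δ_B)/(δ_A − δ_B) = (-38.70 − (-43.319))/(-2.358 − (-43.319))
f_A = 4.619 / 40.961 = 0.1128

0.113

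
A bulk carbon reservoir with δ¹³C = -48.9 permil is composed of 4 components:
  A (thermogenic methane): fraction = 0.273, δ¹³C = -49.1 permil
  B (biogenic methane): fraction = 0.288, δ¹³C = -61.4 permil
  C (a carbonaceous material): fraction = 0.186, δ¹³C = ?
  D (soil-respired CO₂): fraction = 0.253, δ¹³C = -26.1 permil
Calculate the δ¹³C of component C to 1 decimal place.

Isotope mass balance: δ_bulk = Σ fᵢ·δᵢ.
-48.9 = 0.273×(-49.1) + 0.288×(-61.4) + 0.186×δ_C + 0.253×(-26.1)
0.186·δ_C = -48.9 − (-37.691) = -11.209
δ_C = -11.209 / 0.186 = -60.26 permil

-60.3 permil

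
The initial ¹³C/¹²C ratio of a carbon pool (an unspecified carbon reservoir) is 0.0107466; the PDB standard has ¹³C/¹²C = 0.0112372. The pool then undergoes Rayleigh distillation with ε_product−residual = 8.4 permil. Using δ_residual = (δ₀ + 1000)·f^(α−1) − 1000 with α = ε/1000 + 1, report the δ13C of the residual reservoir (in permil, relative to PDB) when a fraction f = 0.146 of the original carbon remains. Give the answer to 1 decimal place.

δ₀ = (0.0107466/0.0112372 − 1)×1000 = (0.956341 − 1)×1000 = -43.659 permil
α − 1 = ε/1000 = 0.0084
f^(α−1) = 0.146^(0.0084) = 0.983967
δ_res = (-43.659 + 1000) × 0.983967 − 1000 = 941.008 − 1000 = -58.99 permil

-59.0 permil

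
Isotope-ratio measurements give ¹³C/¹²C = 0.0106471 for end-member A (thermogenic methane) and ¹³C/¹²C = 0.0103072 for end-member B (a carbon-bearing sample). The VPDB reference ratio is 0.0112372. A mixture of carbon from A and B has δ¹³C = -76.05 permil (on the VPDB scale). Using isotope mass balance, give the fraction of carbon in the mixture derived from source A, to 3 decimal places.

δ_A = (0.0106471/0.0112372 − 1)×1000 = (0.947487 − 1)×1000 = -52.513 permil
δ_B = (0.0103072/0.0112372 − 1)×1000 = (0.917239 − 1)×1000 = -82.761 permil
f_A = (δ_mix − δ_B)/(δ_A − δ_B) = (-76.05 − (-82.761))/(-52.513 − (-82.761))
f_A = 6.711 / 30.248 = 0.2219

0.222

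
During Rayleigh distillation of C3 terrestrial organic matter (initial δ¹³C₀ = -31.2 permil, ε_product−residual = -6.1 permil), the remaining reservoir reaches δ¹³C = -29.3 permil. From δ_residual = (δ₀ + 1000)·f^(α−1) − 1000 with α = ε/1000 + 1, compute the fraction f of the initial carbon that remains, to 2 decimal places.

0.73

α − 1 = ε/1000 = -0.0061
(δ_res + 1000)/(δ₀ + 1000) = (-29.3 + 1000)/(-31.2 + 1000) = 970.7/968.8 = 1.001961
f = 1.001961^(1/-0.0061) = exp(ln(1.001961)/-0.0061) = exp(0.00196/-0.0061)
f = exp(-0.3212) = 0.7253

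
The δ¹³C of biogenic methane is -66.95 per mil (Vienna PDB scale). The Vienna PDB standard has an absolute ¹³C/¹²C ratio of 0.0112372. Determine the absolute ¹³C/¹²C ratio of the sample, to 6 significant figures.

0.0104849

R_sample = R_standard × (δ¹³C/1000 + 1)
R_sample = 0.0112372 × (-66.95/1000 + 1) = 0.0112372 × 0.933050
R_sample = 0.0104849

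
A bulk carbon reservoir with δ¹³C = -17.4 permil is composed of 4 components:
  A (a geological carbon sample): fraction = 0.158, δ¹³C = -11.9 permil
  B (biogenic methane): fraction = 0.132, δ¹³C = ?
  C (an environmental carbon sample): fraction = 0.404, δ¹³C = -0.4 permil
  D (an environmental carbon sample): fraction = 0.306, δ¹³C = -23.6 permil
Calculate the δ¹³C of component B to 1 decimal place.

-61.6 permil

Isotope mass balance: δ_bulk = Σ fᵢ·δᵢ.
-17.4 = 0.158×(-11.9) + 0.132×δ_B + 0.404×(-0.4) + 0.306×(-23.6)
0.132·δ_B = -17.4 − (-9.263) = -8.137
δ_B = -8.137 / 0.132 = -61.64 permil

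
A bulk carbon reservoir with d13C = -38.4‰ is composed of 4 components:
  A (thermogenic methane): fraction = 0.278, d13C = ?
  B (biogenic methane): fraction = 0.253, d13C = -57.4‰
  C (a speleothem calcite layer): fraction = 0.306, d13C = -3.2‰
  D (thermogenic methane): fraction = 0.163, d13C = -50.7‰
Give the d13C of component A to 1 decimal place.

-52.6‰

Isotope mass balance: δ_bulk = Σ fᵢ·δᵢ.
-38.4 = 0.278×δ_A + 0.253×(-57.4) + 0.306×(-3.2) + 0.163×(-50.7)
0.278·δ_A = -38.4 − (-23.765) = -14.634
δ_A = -14.634 / 0.278 = -52.64‰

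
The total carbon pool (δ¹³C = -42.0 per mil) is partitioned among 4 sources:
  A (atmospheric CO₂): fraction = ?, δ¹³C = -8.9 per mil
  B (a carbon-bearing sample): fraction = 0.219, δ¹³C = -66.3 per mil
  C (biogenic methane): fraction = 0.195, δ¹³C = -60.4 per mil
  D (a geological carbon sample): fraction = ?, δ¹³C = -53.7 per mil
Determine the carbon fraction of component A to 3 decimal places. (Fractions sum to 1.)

Let f_A and f_D be the unknown fractions; fractions sum to 1 so f_A + f_D = 0.586.
Mass balance: Σ fᵢ·δᵢ = δ_bulk ⇒ f_A·(-8.9) + f_D·(-53.7) = -42.0 − (-26.298) = -15.702
Substitute f_D = 0.586 − f_A:
f_A·(-8.9 − -53.7) = -15.702 − 0.586×(-53.7) = 15.766
f_A = 15.766 / 44.8 = 0.3519

0.352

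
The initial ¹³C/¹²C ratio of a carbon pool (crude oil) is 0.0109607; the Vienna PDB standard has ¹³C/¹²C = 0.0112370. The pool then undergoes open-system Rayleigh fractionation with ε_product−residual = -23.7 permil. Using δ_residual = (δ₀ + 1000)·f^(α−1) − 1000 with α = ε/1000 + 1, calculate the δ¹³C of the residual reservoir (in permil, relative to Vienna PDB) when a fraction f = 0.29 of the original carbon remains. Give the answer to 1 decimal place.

4.5 permil

δ₀ = (0.0109607/0.0112370 − 1)×1000 = (0.975412 − 1)×1000 = -24.588 permil
α − 1 = ε/1000 = -0.0237
f^(α−1) = 0.29^(-0.0237) = 1.029772
δ_res = (-24.588 + 1000) × 1.029772 − 1000 = 1004.452 − 1000 = 4.45 permil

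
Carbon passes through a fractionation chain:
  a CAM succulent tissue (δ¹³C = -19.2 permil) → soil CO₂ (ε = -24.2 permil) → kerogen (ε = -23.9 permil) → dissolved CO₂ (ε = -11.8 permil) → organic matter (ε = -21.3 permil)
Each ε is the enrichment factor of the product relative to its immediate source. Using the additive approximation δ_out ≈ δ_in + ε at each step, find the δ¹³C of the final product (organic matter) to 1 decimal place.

step 1: δ ≈ -19.2 + (-24.2) = -43.4 permil
step 2: δ ≈ -43.4 + (-23.9) = -67.3 permil
step 3: δ ≈ -67.3 + (-11.8) = -79.1 permil
step 4: δ ≈ -79.1 + (-21.3) = -100.4 permil

-100.4 permil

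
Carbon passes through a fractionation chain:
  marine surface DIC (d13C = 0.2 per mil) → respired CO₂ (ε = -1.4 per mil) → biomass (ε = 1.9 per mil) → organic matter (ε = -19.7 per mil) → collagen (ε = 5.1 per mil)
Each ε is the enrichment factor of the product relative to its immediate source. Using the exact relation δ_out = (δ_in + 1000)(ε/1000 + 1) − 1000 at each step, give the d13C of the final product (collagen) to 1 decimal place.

-14.0 per mil

step 1: δ = (0.20 + 1000)·(-1.4/1000 + 1) − 1000 = -1.20 per mil
step 2: δ = (-1.20 + 1000)·(1.9/1000 + 1) − 1000 = 0.70 per mil
step 3: δ = (0.70 + 1000)·(-19.7/1000 + 1) − 1000 = -19.02 per mil
step 4: δ = (-19.02 + 1000)·(5.1/1000 + 1) − 1000 = -14.01 per mil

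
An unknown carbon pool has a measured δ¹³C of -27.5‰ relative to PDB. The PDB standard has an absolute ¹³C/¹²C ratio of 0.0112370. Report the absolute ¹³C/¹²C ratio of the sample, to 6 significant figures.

R_sample = R_standard × (δ¹³C/1000 + 1)
R_sample = 0.0112370 × (-27.5/1000 + 1) = 0.0112370 × 0.972500
R_sample = 0.0109280

0.0109280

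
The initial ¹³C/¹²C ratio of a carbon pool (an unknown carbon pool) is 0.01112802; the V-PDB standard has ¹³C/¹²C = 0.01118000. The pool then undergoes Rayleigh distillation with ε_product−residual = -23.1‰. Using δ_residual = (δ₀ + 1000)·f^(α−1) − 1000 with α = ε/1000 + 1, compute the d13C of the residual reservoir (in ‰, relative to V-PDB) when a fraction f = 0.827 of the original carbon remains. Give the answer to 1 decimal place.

δ₀ = (0.01112802/0.01118000 − 1)×1000 = (0.995351 − 1)×1000 = -4.649‰
α − 1 = ε/1000 = -0.0231
f^(α−1) = 0.827^(-0.0231) = 1.004397
δ_res = (-4.649 + 1000) × 1.004397 − 1000 = 999.728 − 1000 = -0.27‰

-0.3‰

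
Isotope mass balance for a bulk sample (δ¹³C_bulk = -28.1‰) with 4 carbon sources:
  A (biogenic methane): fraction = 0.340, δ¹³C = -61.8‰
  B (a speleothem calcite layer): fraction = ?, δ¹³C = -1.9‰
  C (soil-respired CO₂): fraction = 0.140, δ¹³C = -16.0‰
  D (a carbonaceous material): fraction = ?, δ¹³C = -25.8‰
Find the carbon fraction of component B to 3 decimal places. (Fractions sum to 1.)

0.358

Let f_B and f_D be the unknown fractions; fractions sum to 1 so f_B + f_D = 0.520.
Mass balance: Σ fᵢ·δᵢ = δ_bulk ⇒ f_B·(-1.9) + f_D·(-25.8) = -28.1 − (-23.252) = -4.848
Substitute f_D = 0.520 − f_B:
f_B·(-1.9 − -25.8) = -4.848 − 0.520×(-25.8) = 8.568
f_B = 8.568 / 23.9 = 0.3585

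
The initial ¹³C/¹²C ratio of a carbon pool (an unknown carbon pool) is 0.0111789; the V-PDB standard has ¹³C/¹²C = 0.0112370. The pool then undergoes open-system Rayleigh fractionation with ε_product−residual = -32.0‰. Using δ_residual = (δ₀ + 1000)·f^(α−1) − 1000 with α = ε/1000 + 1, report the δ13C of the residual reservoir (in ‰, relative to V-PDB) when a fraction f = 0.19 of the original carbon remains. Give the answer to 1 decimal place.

49.1‰

δ₀ = (0.0111789/0.0112370 − 1)×1000 = (0.994830 − 1)×1000 = -5.170‰
α − 1 = ε/1000 = -0.0320
f^(α−1) = 0.19^(-0.0320) = 1.054581
δ_res = (-5.170 + 1000) × 1.054581 − 1000 = 1049.128 − 1000 = 49.13‰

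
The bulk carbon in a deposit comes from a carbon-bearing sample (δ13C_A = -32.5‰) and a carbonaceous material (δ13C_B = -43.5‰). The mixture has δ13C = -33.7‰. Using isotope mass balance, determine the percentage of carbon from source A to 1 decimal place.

δ_mix = f_A·δ_A + (1 − f_A)·δ_B  ⇒  f_A = (δ_mix − δ_B)/(δ_A − δ_B)
f_A = (-33.7 − (-43.5)) / (-32.5 − (-43.5))
f_A = 9.8 / 11.0 = 0.8909

89.1%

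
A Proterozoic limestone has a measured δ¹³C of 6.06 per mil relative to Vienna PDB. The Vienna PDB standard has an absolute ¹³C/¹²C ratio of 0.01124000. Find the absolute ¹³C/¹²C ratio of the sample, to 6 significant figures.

R_sample = R_standard × (δ¹³C/1000 + 1)
R_sample = 0.01124000 × (6.06/1000 + 1) = 0.01124000 × 1.006060
R_sample = 0.0113081

0.0113081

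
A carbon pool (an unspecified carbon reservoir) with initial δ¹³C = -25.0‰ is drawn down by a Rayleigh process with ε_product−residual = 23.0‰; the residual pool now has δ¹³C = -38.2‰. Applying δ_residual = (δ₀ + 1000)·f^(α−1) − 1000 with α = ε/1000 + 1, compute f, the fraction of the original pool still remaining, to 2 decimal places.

0.55

α − 1 = ε/1000 = 0.0230
(δ_res + 1000)/(δ₀ + 1000) = (-38.2 + 1000)/(-25.0 + 1000) = 961.8/975.0 = 0.986462
f = 0.986462^(1/0.0230) = exp(ln(0.986462)/0.0230) = exp(-0.01363/0.0230)
f = exp(-0.5926) = 0.5529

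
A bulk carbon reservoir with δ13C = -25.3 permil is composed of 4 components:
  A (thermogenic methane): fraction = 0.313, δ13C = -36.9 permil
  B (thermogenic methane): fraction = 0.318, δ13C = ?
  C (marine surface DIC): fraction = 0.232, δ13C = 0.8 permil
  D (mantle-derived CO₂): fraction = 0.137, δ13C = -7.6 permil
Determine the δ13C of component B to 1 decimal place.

Isotope mass balance: δ_bulk = Σ fᵢ·δᵢ.
-25.3 = 0.313×(-36.9) + 0.318×δ_B + 0.232×(0.8) + 0.137×(-7.6)
0.318·δ_B = -25.3 − (-12.405) = -12.895
δ_B = -12.895 / 0.318 = -40.55 permil

-40.5 permil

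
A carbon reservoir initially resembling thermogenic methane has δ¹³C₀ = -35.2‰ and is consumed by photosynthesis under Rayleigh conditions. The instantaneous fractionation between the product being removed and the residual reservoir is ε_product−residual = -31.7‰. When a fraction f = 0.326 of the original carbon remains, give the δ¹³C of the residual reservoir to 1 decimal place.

Rayleigh residual: δ_res = (δ₀ + 1000)·f^(α−1) − 1000
α = ε/1000 + 1 = 0.96830, so α − 1 = -0.03170
f^(α−1) = 0.326^(-0.03170) = 1.036170
δ_res = (-35.2 + 1000) × 1.036170 − 1000 = 999.697 − 1000 = -0.30‰

-0.3‰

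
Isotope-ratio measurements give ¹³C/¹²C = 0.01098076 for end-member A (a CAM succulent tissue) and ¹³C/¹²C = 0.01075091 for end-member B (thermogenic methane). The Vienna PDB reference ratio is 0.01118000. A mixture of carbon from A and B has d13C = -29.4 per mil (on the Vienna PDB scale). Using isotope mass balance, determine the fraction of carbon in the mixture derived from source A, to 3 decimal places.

δ_A = (0.01098076/0.01118000 − 1)×1000 = (0.982179 − 1)×1000 = -17.821 per mil
δ_B = (0.01075091/0.01118000 − 1)×1000 = (0.961620 − 1)×1000 = -38.380 per mil
f_A = (δ_mix − δ_B)/(δ_A − δ_B) = (-29.4 − (-38.380))/(-17.821 − (-38.380))
f_A = 8.980 / 20.559 = 0.4368

0.437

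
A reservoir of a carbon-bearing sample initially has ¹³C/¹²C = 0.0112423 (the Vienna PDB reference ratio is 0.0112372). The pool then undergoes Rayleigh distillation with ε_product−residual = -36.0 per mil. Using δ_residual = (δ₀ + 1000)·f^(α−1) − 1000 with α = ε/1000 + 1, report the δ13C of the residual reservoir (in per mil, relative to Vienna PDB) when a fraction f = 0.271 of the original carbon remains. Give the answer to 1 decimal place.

48.6 per mil

δ₀ = (0.0112423/0.0112372 − 1)×1000 = (1.000454 − 1)×1000 = 0.454 per mil
α − 1 = ε/1000 = -0.0360
f^(α−1) = 0.271^(-0.0360) = 1.048125
δ_res = (0.454 + 1000) × 1.048125 − 1000 = 1048.601 − 1000 = 48.60 per mil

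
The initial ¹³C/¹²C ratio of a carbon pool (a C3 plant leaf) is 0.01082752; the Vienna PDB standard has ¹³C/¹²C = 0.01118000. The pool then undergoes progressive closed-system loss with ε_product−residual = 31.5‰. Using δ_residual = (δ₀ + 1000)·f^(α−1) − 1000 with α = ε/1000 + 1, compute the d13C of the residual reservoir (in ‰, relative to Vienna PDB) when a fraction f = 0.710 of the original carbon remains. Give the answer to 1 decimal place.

δ₀ = (0.01082752/0.01118000 − 1)×1000 = (0.968472 − 1)×1000 = -31.528‰
α − 1 = ε/1000 = 0.0315
f^(α−1) = 0.710^(0.0315) = 0.989270
δ_res = (-31.528 + 1000) × 0.989270 − 1000 = 958.080 − 1000 = -41.92‰

-41.9‰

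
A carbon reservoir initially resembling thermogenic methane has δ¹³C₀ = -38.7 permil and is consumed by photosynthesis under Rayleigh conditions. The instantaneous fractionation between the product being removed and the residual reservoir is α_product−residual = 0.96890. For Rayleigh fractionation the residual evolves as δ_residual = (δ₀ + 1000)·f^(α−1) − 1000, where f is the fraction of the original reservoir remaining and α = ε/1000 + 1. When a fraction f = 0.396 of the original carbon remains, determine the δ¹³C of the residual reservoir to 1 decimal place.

Rayleigh residual: δ_res = (δ₀ + 1000)·f^(α−1) − 1000
α − 1 = -0.03110
f^(α−1) = 0.396^(-0.03110) = 1.029228
δ_res = (-38.7 + 1000) × 1.029228 − 1000 = 989.397 − 1000 = -10.60 permil

-10.6 permil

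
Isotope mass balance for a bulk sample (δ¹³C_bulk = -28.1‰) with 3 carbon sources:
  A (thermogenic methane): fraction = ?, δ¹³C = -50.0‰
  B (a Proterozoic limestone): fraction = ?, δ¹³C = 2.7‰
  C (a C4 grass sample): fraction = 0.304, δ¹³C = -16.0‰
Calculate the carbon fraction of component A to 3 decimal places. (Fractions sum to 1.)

0.477

Let f_A and f_B be the unknown fractions; fractions sum to 1 so f_A + f_B = 0.696.
Mass balance: Σ fᵢ·δᵢ = δ_bulk ⇒ f_A·(-50.0) + f_B·(2.7) = -28.1 − (-4.864) = -23.236
Substitute f_B = 0.696 − f_A:
f_A·(-50.0 − 2.7) = -23.236 − 0.696×(2.7) = -25.115
f_A = -25.115 / -52.7 = 0.4766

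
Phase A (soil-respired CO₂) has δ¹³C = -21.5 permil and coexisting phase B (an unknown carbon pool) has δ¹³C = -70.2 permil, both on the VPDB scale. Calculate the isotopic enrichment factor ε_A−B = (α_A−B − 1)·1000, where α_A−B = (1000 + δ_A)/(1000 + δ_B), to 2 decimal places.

52.38 permil

α_A−B = (1000 + -21.5) / (1000 + -70.2) = 978.5 / 929.8 = 1.052377
ε_A−B = (1.052377 − 1) × 1000 = 52.377 permil
(The approximation ε ≈ δ_A − δ_B would give 48.7 permil.)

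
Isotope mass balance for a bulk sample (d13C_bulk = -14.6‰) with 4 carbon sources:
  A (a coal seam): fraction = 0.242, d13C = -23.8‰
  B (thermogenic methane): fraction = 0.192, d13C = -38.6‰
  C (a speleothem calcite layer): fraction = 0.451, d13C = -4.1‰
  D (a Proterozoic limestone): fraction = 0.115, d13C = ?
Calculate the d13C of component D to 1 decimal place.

3.7‰

Isotope mass balance: δ_bulk = Σ fᵢ·δᵢ.
-14.6 = 0.242×(-23.8) + 0.192×(-38.6) + 0.451×(-4.1) + 0.115×δ_D
0.115·δ_D = -14.6 − (-15.020) = 0.420
δ_D = 0.420 / 0.115 = 3.65‰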